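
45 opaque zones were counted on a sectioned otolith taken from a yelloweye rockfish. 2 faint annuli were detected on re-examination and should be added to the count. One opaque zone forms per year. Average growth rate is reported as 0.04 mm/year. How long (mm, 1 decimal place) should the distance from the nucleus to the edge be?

Correcting the raw count gives 45 + 2 = 47 true opaque zones.
47 years at 0.04 mm/year gives 0.04 × 47 = 1.9 mm.

1.9 mm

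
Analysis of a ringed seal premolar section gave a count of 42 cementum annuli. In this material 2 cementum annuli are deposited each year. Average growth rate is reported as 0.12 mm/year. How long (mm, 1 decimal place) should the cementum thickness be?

With 2 cementum annuli per year, 42 / 2 = 21 years.
Predicted length = 0.12 mm/year × 21 years = 2.5 mm.

2.5 mm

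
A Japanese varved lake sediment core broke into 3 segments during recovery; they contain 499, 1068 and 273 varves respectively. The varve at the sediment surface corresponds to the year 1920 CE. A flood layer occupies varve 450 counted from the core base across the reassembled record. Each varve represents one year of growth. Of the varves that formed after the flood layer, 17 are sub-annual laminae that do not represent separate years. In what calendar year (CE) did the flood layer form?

547 CE

Total varves = 499 + 1068 + 273 = 1840.
1840 − 450 = 1390 varves lie beyond the flood layer toward the sediment surface.
1390 − 17 false = 1373 true varves after the flood layer.
The varve at the sediment surface is 1920 CE, so the flood layer dates to 1920 − 1373 = 547 CE.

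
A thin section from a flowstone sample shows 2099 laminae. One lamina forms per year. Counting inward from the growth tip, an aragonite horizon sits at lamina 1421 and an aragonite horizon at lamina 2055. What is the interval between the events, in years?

634 years

Separation: 2055 − 1421 = 634 laminae.
One lamina per year makes the interval 634 years.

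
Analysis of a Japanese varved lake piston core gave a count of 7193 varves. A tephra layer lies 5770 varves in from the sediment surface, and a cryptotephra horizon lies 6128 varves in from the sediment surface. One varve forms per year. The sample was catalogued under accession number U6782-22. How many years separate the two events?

358 years

Separation: 6128 − 5770 = 358 varves.
One varve per year makes the interval 358 years.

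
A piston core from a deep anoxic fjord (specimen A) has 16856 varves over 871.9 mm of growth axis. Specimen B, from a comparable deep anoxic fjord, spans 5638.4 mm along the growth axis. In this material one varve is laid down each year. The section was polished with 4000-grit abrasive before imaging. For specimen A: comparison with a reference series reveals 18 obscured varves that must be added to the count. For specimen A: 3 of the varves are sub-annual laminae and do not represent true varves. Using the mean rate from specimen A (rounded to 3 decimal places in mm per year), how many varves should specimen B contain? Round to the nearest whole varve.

108431 varves

Specimen A: true varve count = 16856 − 3 + 18 = 16871.
A: 871.9 mm over 16871 years gives 871.9 / 16871 ≈ 0.052 mm/yr.
Specimen B: 5638.4 mm / 0.052 mm per year = 108430.77 years ≈ 108431 varves.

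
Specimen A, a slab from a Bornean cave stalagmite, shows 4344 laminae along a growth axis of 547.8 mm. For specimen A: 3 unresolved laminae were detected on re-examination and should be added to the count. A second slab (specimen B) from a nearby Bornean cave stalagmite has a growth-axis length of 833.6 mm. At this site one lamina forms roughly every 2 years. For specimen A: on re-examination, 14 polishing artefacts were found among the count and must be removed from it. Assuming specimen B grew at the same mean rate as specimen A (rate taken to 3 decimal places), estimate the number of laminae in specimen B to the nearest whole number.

Specimen A: adjusted count: 4344 − 14 + 3 = 4333 laminae.
Specimen A: multiplying by 2 years per lamina: 4333 × 2 = 8666 years.
A: Extension rate ≈ 547.8 / 8666 = 0.063 mm/yr.
For B, 833.6 / 0.063 = 13231.75 years; at 2 years per lamina that is 13231.75 / 2 ≈ 6616 laminae.

6616 laminae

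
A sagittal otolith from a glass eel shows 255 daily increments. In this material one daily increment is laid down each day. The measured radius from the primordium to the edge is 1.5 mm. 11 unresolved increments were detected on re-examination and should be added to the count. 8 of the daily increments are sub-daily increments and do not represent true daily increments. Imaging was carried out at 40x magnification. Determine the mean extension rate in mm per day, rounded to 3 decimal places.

0.006 mm per day

Correcting the raw count gives 255 − 8 + 11 = 258 true daily increments.
Extension rate ≈ 1.5 / 258 = 0.006 mm per day.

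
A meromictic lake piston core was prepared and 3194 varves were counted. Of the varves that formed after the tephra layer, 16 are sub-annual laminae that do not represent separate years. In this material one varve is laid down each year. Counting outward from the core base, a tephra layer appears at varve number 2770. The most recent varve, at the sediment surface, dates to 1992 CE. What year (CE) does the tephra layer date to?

1584 CE

The tephra layer sits at varve 2770 from the core base, so 3194 − 2770 = 424 varves formed after it.
Removing the 16 false varves leaves 424 − 16 = 408 true varves beyond the tephra layer.
1992 − 408 = 1584 CE.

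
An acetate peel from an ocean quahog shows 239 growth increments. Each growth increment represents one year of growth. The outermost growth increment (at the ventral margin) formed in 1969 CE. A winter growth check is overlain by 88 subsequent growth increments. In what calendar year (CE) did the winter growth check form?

88 growth increments post-date the winter growth check.
1969 − 88 = 1881 CE.

1881 CE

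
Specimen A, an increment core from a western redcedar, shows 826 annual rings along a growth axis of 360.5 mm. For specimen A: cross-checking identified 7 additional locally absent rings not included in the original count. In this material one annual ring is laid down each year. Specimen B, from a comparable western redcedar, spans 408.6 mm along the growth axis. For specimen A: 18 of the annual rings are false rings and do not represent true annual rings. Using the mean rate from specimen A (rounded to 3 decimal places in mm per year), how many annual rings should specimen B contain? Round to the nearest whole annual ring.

924 annual rings

Specimen A: correcting the raw count gives 826 − 18 + 7 = 815 true annual rings.
A: Extension rate ≈ 360.5 / 815 = 0.442 mm per year.
For B, 408.6 / 0.442 = 924.43 years ≈ 924 annual rings.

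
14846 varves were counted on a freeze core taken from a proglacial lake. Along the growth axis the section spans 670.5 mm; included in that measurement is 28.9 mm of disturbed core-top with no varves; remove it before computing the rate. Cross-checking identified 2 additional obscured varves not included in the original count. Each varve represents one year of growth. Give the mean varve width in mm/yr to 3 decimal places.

0.043 mm/yr

Adjusted count: 14846 + 2 = 14848 varves.
Removing the 28.9 mm offcut leaves 670.5 − 28.9 = 641.6 mm.
Extension rate ≈ 641.6 / 14848 = 0.043 mm/yr.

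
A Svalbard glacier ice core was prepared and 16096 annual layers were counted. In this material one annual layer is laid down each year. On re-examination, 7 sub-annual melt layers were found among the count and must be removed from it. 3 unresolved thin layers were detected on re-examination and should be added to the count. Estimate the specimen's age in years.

True annual layer count = 16096 − 7 + 3 = 16092.
At one annual layer per year, that is 16092 years.

16092 years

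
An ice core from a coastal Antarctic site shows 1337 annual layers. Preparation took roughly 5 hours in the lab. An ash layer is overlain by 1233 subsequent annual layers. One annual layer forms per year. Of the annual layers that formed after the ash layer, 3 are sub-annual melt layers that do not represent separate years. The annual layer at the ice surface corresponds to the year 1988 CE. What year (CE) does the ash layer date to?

758 CE

1233 annual layers post-date the ash layer.
Excluding 3 false annual layers: 1233 − 3 = 1230.
The annual layer at the ice surface is 1988 CE, so the ash layer dates to 1988 − 1230 = 758 CE.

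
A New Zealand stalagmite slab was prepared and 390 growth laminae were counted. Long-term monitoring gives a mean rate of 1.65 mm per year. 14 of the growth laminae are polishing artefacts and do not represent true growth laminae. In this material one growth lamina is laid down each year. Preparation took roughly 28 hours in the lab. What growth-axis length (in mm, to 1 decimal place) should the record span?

620.4 mm

After corrections the count is 390 − 14 = 376 growth laminae.
Predicted length = 1.65 mm/year × 376 years = 620.4 mm.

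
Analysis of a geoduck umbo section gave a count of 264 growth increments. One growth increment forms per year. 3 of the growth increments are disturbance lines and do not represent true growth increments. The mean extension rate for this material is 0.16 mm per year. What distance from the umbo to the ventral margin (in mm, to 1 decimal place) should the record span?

Adjusted count: 264 − 3 = 261 growth increments.
Length ≈ 0.16 × 261 = 41.8 mm.

41.8 mm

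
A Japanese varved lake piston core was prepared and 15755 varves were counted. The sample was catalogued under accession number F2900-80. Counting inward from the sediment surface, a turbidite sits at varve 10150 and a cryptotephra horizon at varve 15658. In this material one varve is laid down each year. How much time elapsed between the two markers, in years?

5508 years

Separation: 15658 − 10150 = 5508 varves.
That is 5508 years at one varve per year.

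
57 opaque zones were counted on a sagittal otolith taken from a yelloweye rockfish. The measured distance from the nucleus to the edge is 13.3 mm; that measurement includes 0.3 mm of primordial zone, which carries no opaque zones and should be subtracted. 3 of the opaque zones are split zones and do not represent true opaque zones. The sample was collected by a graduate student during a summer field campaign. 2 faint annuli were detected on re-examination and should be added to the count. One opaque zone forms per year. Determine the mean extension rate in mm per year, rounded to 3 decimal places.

Correcting the raw count gives 57 − 3 + 2 = 56 true opaque zones.
Removing the 0.3 mm offcut leaves 13.3 − 0.3 = 13.0 mm.
Extension rate ≈ 13.0 / 56 = 0.232 mm per year.

0.232 mm per year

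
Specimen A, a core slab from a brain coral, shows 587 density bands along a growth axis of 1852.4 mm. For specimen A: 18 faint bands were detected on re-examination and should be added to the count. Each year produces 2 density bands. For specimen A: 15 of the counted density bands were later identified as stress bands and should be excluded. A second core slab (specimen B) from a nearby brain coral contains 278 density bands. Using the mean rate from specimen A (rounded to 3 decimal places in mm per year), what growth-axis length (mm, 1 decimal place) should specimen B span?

Specimen A: adjusted count: 587 − 15 + 18 = 590 density bands.
Specimen A: 590 density bands at 2 per year is 590 / 2 = 295 years.
A: Extension rate ≈ 1852.4 / 295 = 6.279 mm per year.
Specimen B: 278 density bands at 2 per year is 278 / 2 = 139 years. Length of B = 6.279 × 139 = 872.8 mm.

872.8 mm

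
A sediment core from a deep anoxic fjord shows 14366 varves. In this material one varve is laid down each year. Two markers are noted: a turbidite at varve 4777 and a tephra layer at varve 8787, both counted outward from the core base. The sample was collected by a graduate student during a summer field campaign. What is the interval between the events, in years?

4010 years

Separation: 8787 − 4777 = 4010 varves.
One varve per year makes the interval 4010 years.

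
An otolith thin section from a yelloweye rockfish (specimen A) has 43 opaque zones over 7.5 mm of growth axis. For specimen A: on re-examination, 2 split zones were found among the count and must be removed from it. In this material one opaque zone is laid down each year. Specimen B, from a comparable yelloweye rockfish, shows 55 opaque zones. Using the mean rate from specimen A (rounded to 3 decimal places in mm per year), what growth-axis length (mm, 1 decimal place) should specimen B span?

Specimen A: after corrections the count is 43 − 2 = 41 opaque zones.
A: 7.5 mm over 41 years gives 7.5 / 41 ≈ 0.183 mm/year.
Length of B = 0.183 × 55 = 10.1 mm.

10.1 mm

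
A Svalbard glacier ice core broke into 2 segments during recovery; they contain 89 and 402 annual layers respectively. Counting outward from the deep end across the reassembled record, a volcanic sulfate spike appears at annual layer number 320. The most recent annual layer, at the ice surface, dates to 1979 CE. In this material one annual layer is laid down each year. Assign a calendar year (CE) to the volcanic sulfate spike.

1808 CE

Total annual layers = 89 + 402 = 491.
491 − 320 = 171 annual layers lie beyond the volcanic sulfate spike toward the ice surface.
Counting back 171 years from 1979 CE places the volcanic sulfate spike in 1979 − 171 = 1808 CE.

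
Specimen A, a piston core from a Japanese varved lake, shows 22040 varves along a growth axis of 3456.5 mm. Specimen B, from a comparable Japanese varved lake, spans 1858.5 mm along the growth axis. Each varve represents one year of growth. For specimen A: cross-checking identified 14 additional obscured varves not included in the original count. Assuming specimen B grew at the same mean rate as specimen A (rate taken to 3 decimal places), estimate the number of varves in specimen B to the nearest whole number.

11838 varves

Specimen A: adjusted count: 22040 + 14 = 22054 varves.
A: Mean rate = 3456.5 mm / 22054 years ≈ 0.157 mm/yr.
B spans 1858.5 / 0.157 = 11837.58 years ≈ 11838 varves.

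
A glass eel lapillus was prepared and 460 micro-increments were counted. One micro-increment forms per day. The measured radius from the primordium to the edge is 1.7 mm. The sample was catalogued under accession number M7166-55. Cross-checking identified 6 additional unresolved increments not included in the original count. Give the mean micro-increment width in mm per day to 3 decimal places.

True micro-increment count = 460 + 6 = 466.
Mean rate = 1.7 mm / 466 days ≈ 0.004 mm per day.

0.004 mm per day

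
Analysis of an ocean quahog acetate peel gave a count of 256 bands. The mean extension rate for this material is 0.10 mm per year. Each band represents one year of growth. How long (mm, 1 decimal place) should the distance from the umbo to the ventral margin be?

The record spans 256 years at 0.10 mm per year.
Predicted length = 0.10 mm/year × 256 years = 25.6 mm.

25.6 mm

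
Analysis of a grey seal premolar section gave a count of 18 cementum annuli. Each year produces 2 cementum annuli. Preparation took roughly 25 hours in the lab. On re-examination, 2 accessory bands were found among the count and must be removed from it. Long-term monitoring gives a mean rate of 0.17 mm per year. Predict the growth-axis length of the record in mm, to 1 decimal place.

Adjusted count: 18 − 2 = 16 cementum annuli.
Dividing by 2 cementum annuli per year: 16 / 2 = 8 years.
Length ≈ 0.17 × 8 = 1.4 mm.

1.4 mm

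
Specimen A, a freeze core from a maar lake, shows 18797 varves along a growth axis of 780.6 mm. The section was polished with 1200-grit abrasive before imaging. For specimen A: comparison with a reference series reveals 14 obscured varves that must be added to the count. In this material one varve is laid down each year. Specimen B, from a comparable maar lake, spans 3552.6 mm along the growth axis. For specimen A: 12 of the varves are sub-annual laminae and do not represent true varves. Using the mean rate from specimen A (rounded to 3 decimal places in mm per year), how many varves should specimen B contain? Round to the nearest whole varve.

Specimen A: true varve count = 18797 − 12 + 14 = 18799.
A: Mean rate = 780.6 mm / 18799 years ≈ 0.042 mm per year.
Specimen B: 3552.6 mm / 0.042 mm per year = 84585.71 years ≈ 84586 varves.

84586 varves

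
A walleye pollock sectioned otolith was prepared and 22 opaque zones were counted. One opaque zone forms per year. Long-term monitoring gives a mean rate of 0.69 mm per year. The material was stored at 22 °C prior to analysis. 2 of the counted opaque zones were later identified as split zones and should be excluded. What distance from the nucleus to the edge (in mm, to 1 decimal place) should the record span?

13.8 mm

After corrections the count is 22 − 2 = 20 opaque zones.
Predicted length = 0.69 mm/year × 20 years = 13.8 mm.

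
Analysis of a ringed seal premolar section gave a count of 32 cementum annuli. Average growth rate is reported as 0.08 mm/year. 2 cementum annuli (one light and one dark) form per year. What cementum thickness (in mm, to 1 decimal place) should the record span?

Dividing by 2 cementum annuli per year: 32 / 2 = 16 years.
Predicted length = 0.08 mm/year × 16 years = 1.3 mm.

1.3 mm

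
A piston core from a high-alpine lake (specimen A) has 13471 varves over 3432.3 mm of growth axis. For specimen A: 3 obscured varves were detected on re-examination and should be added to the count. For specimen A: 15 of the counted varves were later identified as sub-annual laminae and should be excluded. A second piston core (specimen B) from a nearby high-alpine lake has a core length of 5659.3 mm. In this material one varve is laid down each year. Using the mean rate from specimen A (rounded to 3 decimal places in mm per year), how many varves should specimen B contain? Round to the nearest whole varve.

22193 varves

Specimen A: correcting the raw count gives 13471 − 15 + 3 = 13459 true varves.
A: Extension rate ≈ 3432.3 / 13459 = 0.255 mm/yr.
Specimen B: 5659.3 mm / 0.255 mm per year = 22193.33 years ≈ 22193 varves.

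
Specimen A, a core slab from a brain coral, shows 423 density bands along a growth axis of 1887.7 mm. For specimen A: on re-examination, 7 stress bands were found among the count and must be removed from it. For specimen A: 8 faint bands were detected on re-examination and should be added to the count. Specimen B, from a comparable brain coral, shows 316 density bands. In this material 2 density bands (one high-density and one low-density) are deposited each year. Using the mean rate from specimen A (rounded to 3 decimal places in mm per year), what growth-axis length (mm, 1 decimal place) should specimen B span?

1406.8 mm

Specimen A: true density band count = 423 − 7 + 8 = 424.
Specimen A: 424 density bands at 2 per year is 424 / 2 = 212 years.
A: 1887.7 mm over 212 years gives 1887.7 / 212 ≈ 8.904 mm/yr.
Specimen B: dividing by 2 density bands per year: 316 / 2 = 158 years. B's length ≈ 8.904 × 158 = 1406.8 mm.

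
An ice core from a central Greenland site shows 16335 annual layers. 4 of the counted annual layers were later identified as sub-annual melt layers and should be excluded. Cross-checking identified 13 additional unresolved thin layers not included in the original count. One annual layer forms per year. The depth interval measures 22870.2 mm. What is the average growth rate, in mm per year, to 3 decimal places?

1.399 mm per year

Adjusted count: 16335 − 4 + 13 = 16344 annual layers.
Extension rate ≈ 22870.2 / 16344 = 1.399 mm per year.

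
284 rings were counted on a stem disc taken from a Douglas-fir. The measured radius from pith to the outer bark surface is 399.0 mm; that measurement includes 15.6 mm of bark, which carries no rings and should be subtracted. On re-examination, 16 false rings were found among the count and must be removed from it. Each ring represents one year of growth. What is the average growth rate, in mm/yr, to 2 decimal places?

1.43 mm/yr

After corrections the count is 284 − 16 = 268 rings.
The growth record spans 399.0 − 15.6 = 383.4 mm.
Extension rate ≈ 383.4 / 268 = 1.43 mm/yr.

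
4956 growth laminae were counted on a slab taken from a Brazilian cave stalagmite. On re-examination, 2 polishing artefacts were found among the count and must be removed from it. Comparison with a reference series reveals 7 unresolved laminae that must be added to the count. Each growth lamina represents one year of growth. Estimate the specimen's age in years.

Correcting the raw count gives 4956 − 2 + 7 = 4961 true growth laminae.
At one growth lamina per year, that is 4961 years.

4961 yr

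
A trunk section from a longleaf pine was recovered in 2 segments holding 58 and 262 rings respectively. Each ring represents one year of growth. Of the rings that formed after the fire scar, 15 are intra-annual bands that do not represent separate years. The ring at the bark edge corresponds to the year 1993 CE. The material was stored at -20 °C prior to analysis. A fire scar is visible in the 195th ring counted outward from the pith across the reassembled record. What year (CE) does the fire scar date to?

1883 CE

Total rings = 58 + 262 = 320.
Between ring 195 and the bark edge there are 320 − 195 = 125 rings.
125 − 15 false = 110 true rings after the fire scar.
1993 − 110 = 1883 CE.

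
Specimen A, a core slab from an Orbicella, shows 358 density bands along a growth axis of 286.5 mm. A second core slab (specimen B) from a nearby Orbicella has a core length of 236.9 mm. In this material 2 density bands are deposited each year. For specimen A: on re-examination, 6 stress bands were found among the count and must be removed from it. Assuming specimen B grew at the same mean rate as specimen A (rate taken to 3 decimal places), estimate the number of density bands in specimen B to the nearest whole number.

291 density bands

Specimen A: after corrections the count is 358 − 6 = 352 density bands.
Specimen A: 352 density bands at 2 per year is 352 / 2 = 176 years.
A: Extension rate ≈ 286.5 / 176 = 1.628 mm/year.
B spans 236.9 / 1.628 = 145.52 years; at 2 density bands per year that is 145.52 × 2 ≈ 291 density bands.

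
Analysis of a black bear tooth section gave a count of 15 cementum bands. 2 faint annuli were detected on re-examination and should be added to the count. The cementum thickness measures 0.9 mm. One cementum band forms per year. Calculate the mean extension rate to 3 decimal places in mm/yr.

0.053 mm/yr

Adjusted count: 15 + 2 = 17 cementum bands.
0.9 mm over 17 years gives 0.9 / 17 ≈ 0.053 mm/yr.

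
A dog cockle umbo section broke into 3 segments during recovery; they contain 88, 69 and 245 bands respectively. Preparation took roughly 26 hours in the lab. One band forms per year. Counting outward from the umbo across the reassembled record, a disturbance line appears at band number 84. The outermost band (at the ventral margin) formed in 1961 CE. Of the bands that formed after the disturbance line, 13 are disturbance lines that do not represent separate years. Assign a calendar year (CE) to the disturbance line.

Total bands = 88 + 69 + 245 = 402.
Between band 84 and the ventral margin there are 402 − 84 = 318 bands.
Removing the 13 false bands leaves 318 − 13 = 305 true bands beyond the disturbance line.
1961 − 305 = 1656 CE.

1656 CE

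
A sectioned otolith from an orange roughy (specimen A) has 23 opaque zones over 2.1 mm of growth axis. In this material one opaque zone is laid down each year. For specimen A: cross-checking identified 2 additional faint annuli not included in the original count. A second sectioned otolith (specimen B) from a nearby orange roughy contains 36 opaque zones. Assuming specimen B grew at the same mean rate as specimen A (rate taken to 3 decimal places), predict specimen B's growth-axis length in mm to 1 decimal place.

Specimen A: correcting the raw count gives 23 + 2 = 25 true opaque zones.
A: Mean rate = 2.1 mm / 25 years ≈ 0.084 mm/year.
For B, 0.084 mm/year × 36 years = 3.0 mm.

3.0 mm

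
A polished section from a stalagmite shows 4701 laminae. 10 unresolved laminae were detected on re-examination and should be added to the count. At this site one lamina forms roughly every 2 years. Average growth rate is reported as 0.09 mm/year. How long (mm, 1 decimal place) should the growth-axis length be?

Correcting the raw count gives 4701 + 10 = 4711 true laminae.
Multiplying by 2 years per lamina: 4711 × 2 = 9422 years.
9422 years at 0.09 mm/year gives 0.09 × 9422 = 848.0 mm.

848.0 mm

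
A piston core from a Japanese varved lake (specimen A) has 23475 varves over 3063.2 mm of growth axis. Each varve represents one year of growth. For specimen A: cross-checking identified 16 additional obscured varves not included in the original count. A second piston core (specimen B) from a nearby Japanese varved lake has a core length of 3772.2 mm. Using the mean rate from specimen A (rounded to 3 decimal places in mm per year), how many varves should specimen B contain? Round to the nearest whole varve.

Specimen A: true varve count = 23475 + 16 = 23491.
A: 3063.2 mm over 23491 years gives 3063.2 / 23491 ≈ 0.130 mm/yr.
For B, 3772.2 / 0.130 = 29016.92 years ≈ 29017 varves.

29017 varves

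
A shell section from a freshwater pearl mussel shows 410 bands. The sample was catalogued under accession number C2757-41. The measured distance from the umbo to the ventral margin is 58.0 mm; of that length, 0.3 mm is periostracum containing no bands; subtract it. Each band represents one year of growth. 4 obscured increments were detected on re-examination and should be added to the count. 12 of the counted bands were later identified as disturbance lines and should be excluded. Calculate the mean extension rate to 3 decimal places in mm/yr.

0.144 mm/yr

After corrections the count is 410 − 12 + 4 = 402 bands.
Net length = 58.0 − 0.3 = 57.7 mm.
Extension rate ≈ 57.7 / 402 = 0.144 mm/yr.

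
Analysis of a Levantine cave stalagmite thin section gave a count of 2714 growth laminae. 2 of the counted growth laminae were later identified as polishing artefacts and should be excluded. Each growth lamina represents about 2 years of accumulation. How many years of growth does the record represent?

Adjusted count: 2714 − 2 = 2712 growth laminae.
2712 growth laminae at 2 years each span 2712 × 2 = 5424 years.

5424 yr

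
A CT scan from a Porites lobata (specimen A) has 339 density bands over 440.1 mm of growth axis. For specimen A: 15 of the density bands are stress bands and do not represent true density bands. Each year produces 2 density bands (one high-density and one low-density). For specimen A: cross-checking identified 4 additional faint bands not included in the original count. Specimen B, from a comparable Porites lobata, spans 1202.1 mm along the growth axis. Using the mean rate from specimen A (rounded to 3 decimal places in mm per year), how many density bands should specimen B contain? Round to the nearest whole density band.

896 density bands

Specimen A: after corrections the count is 339 − 15 + 4 = 328 density bands.
Specimen A: 328 density bands at 2 per year is 328 / 2 = 164 years.
A: 440.1 mm over 164 years gives 440.1 / 164 ≈ 2.684 mm per year.
Specimen B: 1202.1 mm / 2.684 mm per year = 447.88 years; at 2 density bands per year that is 447.88 × 2 ≈ 896 density bands.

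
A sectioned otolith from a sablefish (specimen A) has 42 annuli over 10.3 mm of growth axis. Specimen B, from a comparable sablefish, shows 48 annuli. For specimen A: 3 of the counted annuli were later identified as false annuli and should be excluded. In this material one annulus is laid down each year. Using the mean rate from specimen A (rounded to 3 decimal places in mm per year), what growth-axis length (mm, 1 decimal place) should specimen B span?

Specimen A: after corrections the count is 42 − 3 = 39 annuli.
A: 10.3 mm over 39 years gives 10.3 / 39 ≈ 0.264 mm/year.
For B, 0.264 mm/year × 48 years = 12.7 mm.

12.7 mm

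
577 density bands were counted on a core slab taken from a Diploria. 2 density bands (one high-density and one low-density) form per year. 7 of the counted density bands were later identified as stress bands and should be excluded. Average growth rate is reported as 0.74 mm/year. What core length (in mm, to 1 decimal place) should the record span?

Adjusted count: 577 − 7 = 570 density bands.
Dividing by 2 density bands per year: 570 / 2 = 285 years.
285 years at 0.74 mm/year gives 0.74 × 285 = 210.9 mm.

210.9 mm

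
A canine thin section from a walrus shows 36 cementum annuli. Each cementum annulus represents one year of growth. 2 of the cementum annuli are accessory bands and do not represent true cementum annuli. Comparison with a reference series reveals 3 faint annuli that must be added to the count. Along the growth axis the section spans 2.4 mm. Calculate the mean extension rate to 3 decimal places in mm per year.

0.065 mm per year

Adjusted count: 36 − 2 + 3 = 37 cementum annuli.
2.4 mm over 37 years gives 2.4 / 37 ≈ 0.065 mm per year.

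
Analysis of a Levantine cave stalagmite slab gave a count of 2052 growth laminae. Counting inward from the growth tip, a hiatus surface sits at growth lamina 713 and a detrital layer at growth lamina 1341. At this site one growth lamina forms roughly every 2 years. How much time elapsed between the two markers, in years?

1256 years

The two markers are separated by 1341 − 713 = 628 growth laminae.
Multiplying by 2 years per growth lamina: 628 × 2 = 1256 years.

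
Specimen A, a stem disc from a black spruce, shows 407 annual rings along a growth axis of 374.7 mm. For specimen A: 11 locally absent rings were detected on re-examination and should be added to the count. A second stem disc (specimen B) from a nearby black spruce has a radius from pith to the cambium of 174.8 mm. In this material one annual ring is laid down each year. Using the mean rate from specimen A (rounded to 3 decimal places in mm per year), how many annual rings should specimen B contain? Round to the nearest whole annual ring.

195 annual rings

Specimen A: adjusted count: 407 + 11 = 418 annual rings.
A: Mean rate = 374.7 mm / 418 years ≈ 0.896 mm per year.
B spans 174.8 / 0.896 = 195.09 years ≈ 195 annual rings.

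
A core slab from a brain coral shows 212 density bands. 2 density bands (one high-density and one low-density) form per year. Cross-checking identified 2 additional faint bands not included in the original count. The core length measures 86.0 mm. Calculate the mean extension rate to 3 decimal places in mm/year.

True density band count = 212 + 2 = 214.
Dividing by 2 density bands per year: 214 / 2 = 107 years.
86.0 mm over 107 years gives 86.0 / 107 ≈ 0.804 mm/year.

0.804 mm/year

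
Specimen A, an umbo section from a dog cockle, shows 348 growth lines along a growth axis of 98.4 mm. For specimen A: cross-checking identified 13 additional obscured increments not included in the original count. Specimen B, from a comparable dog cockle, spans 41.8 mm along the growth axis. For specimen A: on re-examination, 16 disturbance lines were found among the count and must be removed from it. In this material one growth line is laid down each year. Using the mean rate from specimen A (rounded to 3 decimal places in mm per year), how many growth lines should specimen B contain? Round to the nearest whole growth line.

Specimen A: correcting the raw count gives 348 − 16 + 13 = 345 true growth lines.
A: Extension rate ≈ 98.4 / 345 = 0.285 mm/yr.
For B, 41.8 / 0.285 = 146.67 years ≈ 147 growth lines.

147 growth lines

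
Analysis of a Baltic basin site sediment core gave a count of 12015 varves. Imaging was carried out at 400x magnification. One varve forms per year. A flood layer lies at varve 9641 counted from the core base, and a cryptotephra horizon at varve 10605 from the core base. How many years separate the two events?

964 years

Separation: 10605 − 9641 = 964 varves.
At one varve per year, 964 years elapsed between them.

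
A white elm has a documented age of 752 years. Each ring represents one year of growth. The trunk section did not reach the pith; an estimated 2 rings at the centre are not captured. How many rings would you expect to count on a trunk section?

At one ring per year, 752 years correspond to 752 rings.
752 − 2 missed = 750 rings expected in the prepared section.

750 rings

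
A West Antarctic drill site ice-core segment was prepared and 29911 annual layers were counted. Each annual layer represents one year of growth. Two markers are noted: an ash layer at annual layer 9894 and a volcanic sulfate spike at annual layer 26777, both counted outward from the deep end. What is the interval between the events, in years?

Separation: 26777 − 9894 = 16883 annual layers.
That is 16883 years at one annual layer per year.

16883 yr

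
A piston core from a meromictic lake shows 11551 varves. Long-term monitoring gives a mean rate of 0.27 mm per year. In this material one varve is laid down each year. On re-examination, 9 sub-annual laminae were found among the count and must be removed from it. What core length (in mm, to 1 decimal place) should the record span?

Adjusted count: 11551 − 9 = 11542 varves.
Length ≈ 0.27 × 11542 = 3116.3 mm.

3116.3 mm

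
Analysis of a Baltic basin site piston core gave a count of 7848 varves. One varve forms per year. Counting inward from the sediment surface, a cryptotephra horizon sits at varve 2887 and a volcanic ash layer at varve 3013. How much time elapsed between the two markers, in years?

126 years

Separation: 3013 − 2887 = 126 varves.
That is 126 years at one varve per year.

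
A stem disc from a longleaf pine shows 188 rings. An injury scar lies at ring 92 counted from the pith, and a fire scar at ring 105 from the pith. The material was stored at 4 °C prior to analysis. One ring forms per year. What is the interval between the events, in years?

105 − 92 = 13 rings lie between the two events.
At one ring per year, 13 years elapsed between them.

13 years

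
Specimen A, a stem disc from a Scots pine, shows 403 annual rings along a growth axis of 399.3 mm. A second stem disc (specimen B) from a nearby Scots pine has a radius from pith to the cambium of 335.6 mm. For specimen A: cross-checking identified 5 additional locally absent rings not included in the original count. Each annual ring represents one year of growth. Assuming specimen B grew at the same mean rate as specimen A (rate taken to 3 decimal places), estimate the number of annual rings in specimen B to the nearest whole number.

Specimen A: true annual ring count = 403 + 5 = 408.
A: Mean rate = 399.3 mm / 408 years ≈ 0.979 mm/year.
For B, 335.6 / 0.979 = 342.80 years ≈ 343 annual rings.

343 annual rings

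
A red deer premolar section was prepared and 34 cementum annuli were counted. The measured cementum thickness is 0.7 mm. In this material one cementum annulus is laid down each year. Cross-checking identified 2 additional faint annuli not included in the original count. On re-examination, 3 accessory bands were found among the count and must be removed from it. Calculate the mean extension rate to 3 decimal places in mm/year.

0.021 mm/year

Correcting the raw count gives 34 − 3 + 2 = 33 true cementum annuli.
Mean rate = 0.7 mm / 33 years ≈ 0.021 mm/year.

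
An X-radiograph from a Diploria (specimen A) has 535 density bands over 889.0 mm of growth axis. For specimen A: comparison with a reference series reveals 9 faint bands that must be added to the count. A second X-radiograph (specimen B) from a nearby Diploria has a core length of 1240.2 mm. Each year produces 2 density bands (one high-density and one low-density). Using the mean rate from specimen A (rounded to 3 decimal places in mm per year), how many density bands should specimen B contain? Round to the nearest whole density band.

759 density bands

Specimen A: after corrections the count is 535 + 9 = 544 density bands.
Specimen A: 544 density bands at 2 per year is 544 / 2 = 272 years.
A: Extension rate ≈ 889.0 / 272 = 3.268 mm/yr.
Specimen B: 1240.2 mm / 3.268 mm per year = 379.50 years; at 2 density bands per year that is 379.50 × 2 ≈ 759 density bands.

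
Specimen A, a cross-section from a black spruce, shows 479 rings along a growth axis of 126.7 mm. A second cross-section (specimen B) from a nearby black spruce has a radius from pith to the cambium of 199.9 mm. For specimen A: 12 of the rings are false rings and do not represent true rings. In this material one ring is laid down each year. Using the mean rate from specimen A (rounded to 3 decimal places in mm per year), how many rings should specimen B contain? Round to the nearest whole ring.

Specimen A: correcting the raw count gives 479 − 12 = 467 true rings.
A: Mean rate = 126.7 mm / 467 years ≈ 0.271 mm/yr.
B spans 199.9 / 0.271 = 737.64 years ≈ 738 rings.

738 rings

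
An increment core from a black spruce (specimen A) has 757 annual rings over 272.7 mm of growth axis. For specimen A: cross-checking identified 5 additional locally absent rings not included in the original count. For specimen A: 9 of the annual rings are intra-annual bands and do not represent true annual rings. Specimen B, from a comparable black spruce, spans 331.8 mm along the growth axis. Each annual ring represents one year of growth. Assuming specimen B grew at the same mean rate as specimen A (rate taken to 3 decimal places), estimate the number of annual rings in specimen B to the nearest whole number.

917 annual rings

Specimen A: adjusted count: 757 − 9 + 5 = 753 annual rings.
A: Extension rate ≈ 272.7 / 753 = 0.362 mm/yr.
For B, 331.8 / 0.362 = 916.57 years ≈ 917 annual rings.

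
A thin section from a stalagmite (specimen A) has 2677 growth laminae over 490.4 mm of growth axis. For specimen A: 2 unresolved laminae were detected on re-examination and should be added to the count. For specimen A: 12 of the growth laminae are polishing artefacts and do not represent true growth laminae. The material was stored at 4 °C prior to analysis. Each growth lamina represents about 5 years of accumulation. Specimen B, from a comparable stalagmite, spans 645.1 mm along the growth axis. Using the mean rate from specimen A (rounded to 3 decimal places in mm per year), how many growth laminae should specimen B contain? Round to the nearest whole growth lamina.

3487 growth laminae

Specimen A: after corrections the count is 2677 − 12 + 2 = 2667 growth laminae.
Specimen A: at 5 years per growth lamina, 2667 × 5 = 13335 years.
A: Extension rate ≈ 490.4 / 13335 = 0.037 mm/yr.
B spans 645.1 / 0.037 = 17435.14 years; at 5 years per growth lamina that is 17435.14 / 5 ≈ 3487 growth laminae.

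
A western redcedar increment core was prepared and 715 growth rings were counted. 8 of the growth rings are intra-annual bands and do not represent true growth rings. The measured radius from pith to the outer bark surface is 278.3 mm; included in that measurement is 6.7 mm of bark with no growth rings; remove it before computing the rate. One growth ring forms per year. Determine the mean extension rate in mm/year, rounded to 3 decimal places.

True growth ring count = 715 − 8 = 707.
Removing the 6.7 mm offcut leaves 278.3 − 6.7 = 271.6 mm.
Extension rate ≈ 271.6 / 707 = 0.384 mm/year.

0.384 mm/year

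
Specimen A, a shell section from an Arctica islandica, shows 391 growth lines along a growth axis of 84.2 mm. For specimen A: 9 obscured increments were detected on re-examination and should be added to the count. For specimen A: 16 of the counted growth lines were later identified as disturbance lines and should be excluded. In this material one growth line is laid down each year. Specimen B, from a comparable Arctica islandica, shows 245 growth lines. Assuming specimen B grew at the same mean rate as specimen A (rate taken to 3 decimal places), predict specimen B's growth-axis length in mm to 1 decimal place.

Specimen A: correcting the raw count gives 391 − 16 + 9 = 384 true growth lines.
A: Mean rate = 84.2 mm / 384 years ≈ 0.219 mm/year.
For B, 0.219 mm/year × 245 years = 53.7 mm.

53.7 mm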